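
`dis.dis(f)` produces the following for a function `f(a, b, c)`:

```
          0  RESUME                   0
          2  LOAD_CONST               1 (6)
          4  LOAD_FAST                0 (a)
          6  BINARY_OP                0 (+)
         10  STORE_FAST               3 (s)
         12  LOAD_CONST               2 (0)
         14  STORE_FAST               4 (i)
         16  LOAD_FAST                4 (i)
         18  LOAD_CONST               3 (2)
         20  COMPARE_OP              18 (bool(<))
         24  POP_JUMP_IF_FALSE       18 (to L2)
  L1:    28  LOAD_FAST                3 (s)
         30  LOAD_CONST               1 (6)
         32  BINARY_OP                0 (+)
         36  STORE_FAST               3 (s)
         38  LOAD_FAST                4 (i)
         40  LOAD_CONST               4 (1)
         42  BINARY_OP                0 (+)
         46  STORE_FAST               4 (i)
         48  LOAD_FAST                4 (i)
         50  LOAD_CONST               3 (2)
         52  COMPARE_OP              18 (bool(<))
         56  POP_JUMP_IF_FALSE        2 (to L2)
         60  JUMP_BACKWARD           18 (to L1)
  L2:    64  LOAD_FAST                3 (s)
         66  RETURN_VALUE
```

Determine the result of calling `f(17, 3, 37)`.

35

LOAD_CONST → push 6. Stack: [6]
LOAD_FAST a → push 17. Stack: [6, 17]
BINARY_OP + → 6 + 17 = 23. Stack: [23]
STORE_FAST s → s=23. Stack: []
LOAD_CONST → push 0. Stack: [0]
STORE_FAST i → i=0. Stack: []
LOAD_FAST i → push 0. Stack: [0]
LOAD_CONST → push 2. Stack: [0, 2]
COMPARE_OP bool(<) → 0 vs 2 = True. Stack: [True]
POP_JUMP_IF_FALSE → pop True; no jump. Stack: []
LOAD_FAST s → push 23. Stack: [23]
LOAD_CONST → push 6. Stack: [23, 6]
BINARY_OP + → 23 + 6 = 29. Stack: [29]
STORE_FAST s → s=29. Stack: []
LOAD_FAST i → push 0. Stack: [0]
LOAD_CONST → push 1. Stack: [0, 1]
BINARY_OP + → 0 + 1 = 1. Stack: [1]
STORE_FAST i → i=1. Stack: []
LOAD_FAST i → push 1. Stack: [1]
LOAD_CONST → push 2. Stack: [1, 2]
COMPARE_OP bool(<) → 1 vs 2 = True. Stack: [True]
POP_JUMP_IF_FALSE → pop True; no jump. Stack: []
LOAD_FAST s → push 29. Stack: [29]
LOAD_CONST → push 6. Stack: [29, 6]
BINARY_OP + → 29 + 6 = 35. Stack: [35]
STORE_FAST s → s=35. Stack: []
LOAD_FAST i → push 1. Stack: [1]
LOAD_CONST → push 1. Stack: [1, 1]
BINARY_OP + → 1 + 1 = 2. Stack: [2]
STORE_FAST i → i=2. Stack: []
LOAD_FAST i → push 2. Stack: [2]
LOAD_CONST → push 2. Stack: [2, 2]
COMPARE_OP bool(<) → 2 vs 2 = False. Stack: [False]
POP_JUMP_IF_FALSE → pop False; jump. Stack: []
LOAD_FAST s → push 35. Stack: [35]
RETURN_VALUE → return 35.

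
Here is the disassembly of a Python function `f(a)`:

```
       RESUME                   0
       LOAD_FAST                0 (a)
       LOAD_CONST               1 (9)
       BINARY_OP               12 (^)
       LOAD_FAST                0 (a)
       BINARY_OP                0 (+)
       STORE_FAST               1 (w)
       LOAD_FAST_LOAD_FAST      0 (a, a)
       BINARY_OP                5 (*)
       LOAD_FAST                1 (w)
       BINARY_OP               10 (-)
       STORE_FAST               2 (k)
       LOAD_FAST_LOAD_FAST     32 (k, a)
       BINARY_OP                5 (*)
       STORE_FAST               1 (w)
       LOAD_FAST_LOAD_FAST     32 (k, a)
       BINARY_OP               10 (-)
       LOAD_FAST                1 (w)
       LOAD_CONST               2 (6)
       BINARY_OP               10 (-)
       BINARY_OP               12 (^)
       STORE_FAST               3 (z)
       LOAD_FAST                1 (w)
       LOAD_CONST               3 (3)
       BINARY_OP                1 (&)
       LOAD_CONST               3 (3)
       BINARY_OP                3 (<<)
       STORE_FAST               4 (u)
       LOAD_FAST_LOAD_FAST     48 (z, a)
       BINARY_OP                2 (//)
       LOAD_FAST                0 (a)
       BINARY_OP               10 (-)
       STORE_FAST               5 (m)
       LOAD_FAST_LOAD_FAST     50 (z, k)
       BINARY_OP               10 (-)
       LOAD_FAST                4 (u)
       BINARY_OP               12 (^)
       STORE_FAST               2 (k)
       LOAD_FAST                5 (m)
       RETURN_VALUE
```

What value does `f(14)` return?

153

LOAD_FAST a → push 14. Stack: [14]
LOAD_CONST → push 9. Stack: [14, 9]
BINARY_OP ^ → 14 ^ 9 = 7. Stack: [7]
LOAD_FAST a → push 14. Stack: [7, 14]
BINARY_OP + → 7 + 14 = 21. Stack: [21]
STORE_FAST w → w=21. Stack: []
LOAD_FAST_LOAD_FAST a,a → push 14,14. Stack: [14, 14]
BINARY_OP * → 14 * 14 = 196. Stack: [196]
LOAD_FAST w → push 21. Stack: [196, 21]
BINARY_OP - → 196 - 21 = 175. Stack: [175]
STORE_FAST k → k=175. Stack: []
LOAD_FAST_LOAD_FAST k,a → push 175,14. Stack: [175, 14]
BINARY_OP * → 175 * 14 = 2450. Stack: [2450]
STORE_FAST w → w=2450. Stack: []
LOAD_FAST_LOAD_FAST k,a → push 175,14. Stack: [175, 14]
BINARY_OP - → 175 - 14 = 161. Stack: [161]
LOAD_FAST w → push 2450. Stack: [161, 2450]
LOAD_CONST → push 6. Stack: [161, 2450, 6]
BINARY_OP - → 2450 - 6 = 2444. Stack: [161, 2444]
BINARY_OP ^ → 161 ^ 2444 = 2349. Stack: [2349]
STORE_FAST z → z=2349. Stack: []
LOAD_FAST w → push 2450. Stack: [2450]
LOAD_CONST → push 3. Stack: [2450, 3]
BINARY_OP & → 2450 & 3 = 2. Stack: [2]
LOAD_CONST → push 3. Stack: [2, 3]
BINARY_OP << → 2 << 3 = 16. Stack: [16]
STORE_FAST u → u=16. Stack: []
LOAD_FAST_LOAD_FAST z,a → push 2349,14. Stack: [2349, 14]
BINARY_OP // → 2349 // 14 = 167. Stack: [167]
LOAD_FAST a → push 14. Stack: [167, 14]
BINARY_OP - → 167 - 14 = 153. Stack: [153]
STORE_FAST m → m=153. Stack: []
LOAD_FAST_LOAD_FAST z,k → push 2349,175. Stack: [2349, 175]
BINARY_OP - → 2349 - 175 = 2174. Stack: [2174]
LOAD_FAST u → push 16. Stack: [2174, 16]
BINARY_OP ^ → 2174 ^ 16 = 2158. Stack: [2158]
STORE_FAST k → k=2158. Stack: []
LOAD_FAST m → push 153. Stack: [153]
RETURN_VALUE → return 153.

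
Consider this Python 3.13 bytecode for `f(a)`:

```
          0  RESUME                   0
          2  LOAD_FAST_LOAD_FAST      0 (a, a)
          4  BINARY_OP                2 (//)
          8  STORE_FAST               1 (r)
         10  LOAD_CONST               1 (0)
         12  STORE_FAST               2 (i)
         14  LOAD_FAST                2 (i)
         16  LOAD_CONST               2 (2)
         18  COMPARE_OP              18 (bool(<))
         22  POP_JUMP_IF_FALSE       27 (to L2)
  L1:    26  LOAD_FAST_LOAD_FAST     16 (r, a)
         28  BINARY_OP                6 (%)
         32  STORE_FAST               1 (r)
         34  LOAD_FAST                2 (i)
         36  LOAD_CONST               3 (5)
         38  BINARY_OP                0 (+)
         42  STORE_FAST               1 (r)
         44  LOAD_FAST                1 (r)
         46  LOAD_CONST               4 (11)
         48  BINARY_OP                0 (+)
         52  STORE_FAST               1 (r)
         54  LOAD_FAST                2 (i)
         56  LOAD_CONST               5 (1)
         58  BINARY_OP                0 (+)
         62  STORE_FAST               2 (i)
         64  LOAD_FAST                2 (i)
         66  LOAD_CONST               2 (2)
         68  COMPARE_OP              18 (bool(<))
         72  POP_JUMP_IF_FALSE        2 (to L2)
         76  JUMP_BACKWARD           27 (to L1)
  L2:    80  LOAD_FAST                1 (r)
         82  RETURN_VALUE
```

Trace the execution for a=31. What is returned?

LOAD_FAST_LOAD_FAST a,a → push 31,31. Stack: [31, 31]
BINARY_OP // → 31 // 31 = 1. Stack: [1]
STORE_FAST r → r=1. Stack: []
LOAD_CONST → push 0. Stack: [0]
STORE_FAST i → i=0. Stack: []
LOAD_FAST i → push 0. Stack: [0]
LOAD_CONST → push 2. Stack: [0, 2]
COMPARE_OP bool(<) → 0 vs 2 = True. Stack: [True]
POP_JUMP_IF_FALSE → pop True; no jump. Stack: []
LOAD_FAST_LOAD_FAST r,a → push 1,31. Stack: [1, 31]
BINARY_OP % → 1 % 31 = 1. Stack: [1]
STORE_FAST r → r=1. Stack: []
LOAD_FAST i → push 0. Stack: [0]
LOAD_CONST → push 5. Stack: [0, 5]
BINARY_OP + → 0 + 5 = 5. Stack: [5]
STORE_FAST r → r=5. Stack: []
LOAD_FAST r → push 5. Stack: [5]
LOAD_CONST → push 11. Stack: [5, 11]
BINARY_OP + → 5 + 11 = 16. Stack: [16]
STORE_FAST r → r=16. Stack: []
LOAD_FAST i → push 0. Stack: [0]
LOAD_CONST → push 1. Stack: [0, 1]
BINARY_OP + → 0 + 1 = 1. Stack: [1]
STORE_FAST i → i=1. Stack: []
LOAD_FAST i → push 1. Stack: [1]
LOAD_CONST → push 2. Stack: [1, 2]
COMPARE_OP bool(<) → 1 vs 2 = True. Stack: [True]
POP_JUMP_IF_FALSE → pop True; no jump. Stack: []
LOAD_FAST_LOAD_FAST r,a → push 16,31. Stack: [16, 31]
BINARY_OP % → 16 % 31 = 16. Stack: [16]
STORE_FAST r → r=16. Stack: []
LOAD_FAST i → push 1. Stack: [1]
LOAD_CONST → push 5. Stack: [1, 5]
BINARY_OP + → 1 + 5 = 6. Stack: [6]
STORE_FAST r → r=6. Stack: []
LOAD_FAST r → push 6. Stack: [6]
LOAD_CONST → push 11. Stack: [6, 11]
BINARY_OP + → 6 + 11 = 17. Stack: [17]
STORE_FAST r → r=17. Stack: []
LOAD_FAST i → push 1. Stack: [1]
LOAD_CONST → push 1. Stack: [1, 1]
BINARY_OP + → 1 + 1 = 2. Stack: [2]
STORE_FAST i → i=2. Stack: []
LOAD_FAST i → push 2. Stack: [2]
LOAD_CONST → push 2. Stack: [2, 2]
COMPARE_OP bool(<) → 2 vs 2 = False. Stack: [False]
POP_JUMP_IF_FALSE → pop False; jump. Stack: []
LOAD_FAST r → push 17. Stack: [17]
RETURN_VALUE → return 17.

17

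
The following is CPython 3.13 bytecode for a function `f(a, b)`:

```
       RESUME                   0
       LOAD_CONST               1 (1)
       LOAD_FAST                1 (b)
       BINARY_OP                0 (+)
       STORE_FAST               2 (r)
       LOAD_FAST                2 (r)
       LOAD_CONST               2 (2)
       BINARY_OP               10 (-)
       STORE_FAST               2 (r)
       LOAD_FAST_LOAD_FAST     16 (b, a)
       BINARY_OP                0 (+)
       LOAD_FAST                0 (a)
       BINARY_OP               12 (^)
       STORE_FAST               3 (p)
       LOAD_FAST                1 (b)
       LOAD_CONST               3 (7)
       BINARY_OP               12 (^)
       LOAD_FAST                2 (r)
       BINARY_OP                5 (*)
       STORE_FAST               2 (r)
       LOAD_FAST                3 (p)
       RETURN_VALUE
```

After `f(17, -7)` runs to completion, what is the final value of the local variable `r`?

16

LOAD_CONST → push 1. Stack: [1]
LOAD_FAST b → push -7. Stack: [1, -7]
BINARY_OP + → 1 + -7 = -6. Stack: [-6]
STORE_FAST r → r=-6. Stack: []
LOAD_FAST r → push -6. Stack: [-6]
LOAD_CONST → push 2. Stack: [-6, 2]
BINARY_OP - → -6 - 2 = -8. Stack: [-8]
STORE_FAST r → r=-8. Stack: []
LOAD_FAST_LOAD_FAST b,a → push -7,17. Stack: [-7, 17]
BINARY_OP + → -7 + 17 = 10. Stack: [10]
LOAD_FAST a → push 17. Stack: [10, 17]
BINARY_OP ^ → 10 ^ 17 = 27. Stack: [27]
STORE_FAST p → p=27. Stack: []
LOAD_FAST b → push -7. Stack: [-7]
LOAD_CONST → push 7. Stack: [-7, 7]
BINARY_OP ^ → -7 ^ 7 = -2. Stack: [-2]
LOAD_FAST r → push -8. Stack: [-2, -8]
BINARY_OP * → -2 * -8 = 16. Stack: [16]
STORE_FAST r → r=16. Stack: []
LOAD_FAST p → push 27. Stack: [27]
RETURN_VALUE → return 27.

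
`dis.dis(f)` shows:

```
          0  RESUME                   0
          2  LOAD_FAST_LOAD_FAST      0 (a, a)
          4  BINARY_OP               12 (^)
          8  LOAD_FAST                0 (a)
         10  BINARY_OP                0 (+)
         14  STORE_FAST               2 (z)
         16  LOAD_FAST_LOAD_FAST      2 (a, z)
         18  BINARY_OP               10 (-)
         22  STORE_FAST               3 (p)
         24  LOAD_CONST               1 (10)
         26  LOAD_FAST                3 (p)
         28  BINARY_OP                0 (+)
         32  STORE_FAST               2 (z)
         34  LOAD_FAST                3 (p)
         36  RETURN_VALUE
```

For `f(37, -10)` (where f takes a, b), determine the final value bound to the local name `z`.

LOAD_FAST_LOAD_FAST a,a → push 37,37. Stack: [37, 37]
BINARY_OP ^ → 37 ^ 37 = 0. Stack: [0]
LOAD_FAST a → push 37. Stack: [0, 37]
BINARY_OP + → 0 + 37 = 37. Stack: [37]
STORE_FAST z → z=37. Stack: []
LOAD_FAST_LOAD_FAST a,z → push 37,37. Stack: [37, 37]
BINARY_OP - → 37 - 37 = 0. Stack: [0]
STORE_FAST p → p=0. Stack: []
LOAD_CONST → push 10. Stack: [10]
LOAD_FAST p → push 0. Stack: [10, 0]
BINARY_OP + → 10 + 0 = 10. Stack: [10]
STORE_FAST z → z=10. Stack: []
LOAD_FAST p → push 0. Stack: [0]
RETURN_VALUE → return 0.

10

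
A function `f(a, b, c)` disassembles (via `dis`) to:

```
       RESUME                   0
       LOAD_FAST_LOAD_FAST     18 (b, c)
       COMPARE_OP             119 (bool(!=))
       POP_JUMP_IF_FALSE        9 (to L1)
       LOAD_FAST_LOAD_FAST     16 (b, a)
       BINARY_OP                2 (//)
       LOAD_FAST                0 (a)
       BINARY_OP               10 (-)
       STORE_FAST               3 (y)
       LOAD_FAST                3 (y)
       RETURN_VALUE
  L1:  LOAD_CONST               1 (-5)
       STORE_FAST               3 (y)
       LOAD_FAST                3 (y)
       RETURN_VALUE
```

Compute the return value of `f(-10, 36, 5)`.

LOAD_FAST_LOAD_FAST b,c → push 36,5. Stack: [36, 5]
COMPARE_OP bool(!=) → 36 vs 5 = True. Stack: [True]
POP_JUMP_IF_FALSE → pop True; no jump. Stack: []
LOAD_FAST_LOAD_FAST b,a → push 36,-10. Stack: [36, -10]
BINARY_OP // → 36 // -10 = -4. Stack: [-4]
LOAD_FAST a → push -10. Stack: [-4, -10]
BINARY_OP - → -4 - -10 = 6. Stack: [6]
STORE_FAST y → y=6. Stack: []
LOAD_FAST y → push 6. Stack: [6]
RETURN_VALUE → return 6.

6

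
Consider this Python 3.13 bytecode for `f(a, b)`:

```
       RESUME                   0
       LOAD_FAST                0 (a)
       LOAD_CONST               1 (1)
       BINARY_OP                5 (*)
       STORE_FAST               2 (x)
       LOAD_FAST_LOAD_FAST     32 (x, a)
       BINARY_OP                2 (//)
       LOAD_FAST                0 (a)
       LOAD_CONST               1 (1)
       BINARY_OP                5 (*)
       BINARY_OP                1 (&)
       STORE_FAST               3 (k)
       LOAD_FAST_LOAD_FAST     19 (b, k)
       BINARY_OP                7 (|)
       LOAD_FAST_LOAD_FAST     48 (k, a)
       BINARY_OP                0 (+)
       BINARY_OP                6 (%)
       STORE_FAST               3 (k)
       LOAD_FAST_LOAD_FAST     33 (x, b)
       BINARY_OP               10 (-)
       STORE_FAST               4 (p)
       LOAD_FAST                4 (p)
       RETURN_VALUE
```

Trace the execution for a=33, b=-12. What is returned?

LOAD_FAST a → push 33. Stack: [33]
LOAD_CONST → push 1. Stack: [33, 1]
BINARY_OP * → 33 * 1 = 33. Stack: [33]
STORE_FAST x → x=33. Stack: []
LOAD_FAST_LOAD_FAST x,a → push 33,33. Stack: [33, 33]
BINARY_OP // → 33 // 33 = 1. Stack: [1]
LOAD_FAST a → push 33. Stack: [1, 33]
LOAD_CONST → push 1. Stack: [1, 33, 1]
BINARY_OP * → 33 * 1 = 33. Stack: [1, 33]
BINARY_OP & → 1 & 33 = 1. Stack: [1]
STORE_FAST k → k=1. Stack: []
LOAD_FAST_LOAD_FAST b,k → push -12,1. Stack: [-12, 1]
BINARY_OP | → -12 | 1 = -11. Stack: [-11]
LOAD_FAST_LOAD_FAST k,a → push 1,33. Stack: [-11, 1, 33]
BINARY_OP + → 1 + 33 = 34. Stack: [-11, 34]
BINARY_OP % → -11 % 34 = 23. Stack: [23]
STORE_FAST k → k=23. Stack: []
LOAD_FAST_LOAD_FAST x,b → push 33,-12. Stack: [33, -12]
BINARY_OP - → 33 - -12 = 45. Stack: [45]
STORE_FAST p → p=45. Stack: []
LOAD_FAST p → push 45. Stack: [45]
RETURN_VALUE → return 45.

45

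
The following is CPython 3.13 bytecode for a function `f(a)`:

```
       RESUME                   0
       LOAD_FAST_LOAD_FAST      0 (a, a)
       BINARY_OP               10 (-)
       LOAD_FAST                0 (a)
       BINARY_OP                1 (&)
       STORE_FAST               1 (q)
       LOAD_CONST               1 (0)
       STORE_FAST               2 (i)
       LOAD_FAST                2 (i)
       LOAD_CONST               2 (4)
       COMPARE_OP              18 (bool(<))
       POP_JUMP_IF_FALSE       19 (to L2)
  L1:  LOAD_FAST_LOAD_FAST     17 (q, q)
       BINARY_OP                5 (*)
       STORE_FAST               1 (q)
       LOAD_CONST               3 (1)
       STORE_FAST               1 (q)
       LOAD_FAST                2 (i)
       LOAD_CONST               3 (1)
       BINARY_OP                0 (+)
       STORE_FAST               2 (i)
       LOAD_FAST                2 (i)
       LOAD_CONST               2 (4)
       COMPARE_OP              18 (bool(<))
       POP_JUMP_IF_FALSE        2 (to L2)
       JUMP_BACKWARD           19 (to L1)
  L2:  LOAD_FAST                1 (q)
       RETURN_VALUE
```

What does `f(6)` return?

1

LOAD_FAST_LOAD_FAST a,a → push 6,6. Stack: [6, 6]
BINARY_OP - → 6 - 6 = 0. Stack: [0]
LOAD_FAST a → push 6. Stack: [0, 6]
BINARY_OP & → 0 & 6 = 0. Stack: [0]
STORE_FAST q → q=0. Stack: []
LOAD_CONST → push 0. Stack: [0]
STORE_FAST i → i=0. Stack: []
LOAD_FAST i → push 0. Stack: [0]
LOAD_CONST → push 4. Stack: [0, 4]
COMPARE_OP bool(<) → 0 vs 4 = True. Stack: [True]
POP_JUMP_IF_FALSE → pop True; no jump. Stack: []
LOAD_FAST_LOAD_FAST q,q → push 0,0. Stack: [0, 0]
BINARY_OP * → 0 * 0 = 0. Stack: [0]
STORE_FAST q → q=0. Stack: []
LOAD_CONST → push 1. Stack: [1]
STORE_FAST q → q=1. Stack: []
LOAD_FAST i → push 0. Stack: [0]
LOAD_CONST → push 1. Stack: [0, 1]
BINARY_OP + → 0 + 1 = 1. Stack: [1]
STORE_FAST i → i=1. Stack: []
LOAD_FAST i → push 1. Stack: [1]
LOAD_CONST → push 4. Stack: [1, 4]
COMPARE_OP bool(<) → 1 vs 4 = True. Stack: [True]
POP_JUMP_IF_FALSE → pop True; no jump. Stack: []
LOAD_FAST_LOAD_FAST q,q → push 1,1. Stack: [1, 1]
BINARY_OP * → 1 * 1 = 1. Stack: [1]
STORE_FAST q → q=1. Stack: []
LOAD_CONST → push 1. Stack: [1]
STORE_FAST q → q=1. Stack: []
LOAD_FAST i → push 1. Stack: [1]
LOAD_CONST → push 1. Stack: [1, 1]
BINARY_OP + → 1 + 1 = 2. Stack: [2]
STORE_FAST i → i=2. Stack: []
LOAD_FAST i → push 2. Stack: [2]
LOAD_CONST → push 4. Stack: [2, 4]
COMPARE_OP bool(<) → 2 vs 4 = True. Stack: [True]
POP_JUMP_IF_FALSE → pop True; no jump. Stack: []
LOAD_FAST_LOAD_FAST q,q → push 1,1. Stack: [1, 1]
BINARY_OP * → 1 * 1 = 1. Stack: [1]
STORE_FAST q → q=1. Stack: []
LOAD_CONST → push 1. Stack: [1]
STORE_FAST q → q=1. Stack: []
LOAD_FAST i → push 2. Stack: [2]
LOAD_CONST → push 1. Stack: [2, 1]
BINARY_OP + → 2 + 1 = 3. Stack: [3]
STORE_FAST i → i=3. Stack: []
LOAD_FAST i → push 3. Stack: [3]
LOAD_CONST → push 4. Stack: [3, 4]
COMPARE_OP bool(<) → 3 vs 4 = True. Stack: [True]
POP_JUMP_IF_FALSE → pop True; no jump. Stack: []
LOAD_FAST_LOAD_FAST q,q → push 1,1. Stack: [1, 1]
BINARY_OP * → 1 * 1 = 1. Stack: [1]
STORE_FAST q → q=1. Stack: []
LOAD_CONST → push 1. Stack: [1]
STORE_FAST q → q=1. Stack: []
LOAD_FAST i → push 3. Stack: [3]
LOAD_CONST → push 1. Stack: [3, 1]
BINARY_OP + → 3 + 1 = 4. Stack: [4]
STORE_FAST i → i=4. Stack: []
LOAD_FAST i → push 4. Stack: [4]
LOAD_CONST → push 4. Stack: [4, 4]
COMPARE_OP bool(<) → 4 vs 4 = False. Stack: [False]
POP_JUMP_IF_FALSE → pop False; jump. Stack: []
LOAD_FAST q → push 1. Stack: [1]
RETURN_VALUE → return 1.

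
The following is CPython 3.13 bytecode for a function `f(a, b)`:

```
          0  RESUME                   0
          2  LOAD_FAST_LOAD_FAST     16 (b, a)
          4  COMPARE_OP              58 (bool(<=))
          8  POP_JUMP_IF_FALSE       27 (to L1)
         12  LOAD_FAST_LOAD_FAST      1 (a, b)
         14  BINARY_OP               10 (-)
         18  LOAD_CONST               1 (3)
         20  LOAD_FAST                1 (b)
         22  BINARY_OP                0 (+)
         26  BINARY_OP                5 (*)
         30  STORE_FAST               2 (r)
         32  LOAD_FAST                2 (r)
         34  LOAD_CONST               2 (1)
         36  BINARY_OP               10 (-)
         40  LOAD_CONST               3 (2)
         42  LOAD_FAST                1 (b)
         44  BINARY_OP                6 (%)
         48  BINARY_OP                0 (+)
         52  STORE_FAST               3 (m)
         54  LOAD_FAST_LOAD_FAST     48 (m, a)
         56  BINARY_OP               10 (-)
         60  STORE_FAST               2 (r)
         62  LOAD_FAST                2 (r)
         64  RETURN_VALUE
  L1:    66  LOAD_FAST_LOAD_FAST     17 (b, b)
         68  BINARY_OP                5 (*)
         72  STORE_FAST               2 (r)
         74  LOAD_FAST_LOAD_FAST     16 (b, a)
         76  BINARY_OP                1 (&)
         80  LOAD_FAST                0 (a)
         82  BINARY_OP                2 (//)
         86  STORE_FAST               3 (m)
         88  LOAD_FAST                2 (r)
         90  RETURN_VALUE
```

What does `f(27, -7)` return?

-169

LOAD_FAST_LOAD_FAST b,a → push -7,27. Stack: [-7, 27]
COMPARE_OP bool(<=) → -7 vs 27 = True. Stack: [True]
POP_JUMP_IF_FALSE → pop True; no jump. Stack: []
LOAD_FAST_LOAD_FAST a,b → push 27,-7. Stack: [27, -7]
BINARY_OP - → 27 - -7 = 34. Stack: [34]
LOAD_CONST → push 3. Stack: [34, 3]
LOAD_FAST b → push -7. Stack: [34, 3, -7]
BINARY_OP + → 3 + -7 = -4. Stack: [34, -4]
BINARY_OP * → 34 * -4 = -136. Stack: [-136]
STORE_FAST r → r=-136. Stack: []
LOAD_FAST r → push -136. Stack: [-136]
LOAD_CONST → push 1. Stack: [-136, 1]
BINARY_OP - → -136 - 1 = -137. Stack: [-137]
LOAD_CONST → push 2. Stack: [-137, 2]
LOAD_FAST b → push -7. Stack: [-137, 2, -7]
BINARY_OP % → 2 % -7 = -5. Stack: [-137, -5]
BINARY_OP + → -137 + -5 = -142. Stack: [-142]
STORE_FAST m → m=-142. Stack: []
LOAD_FAST_LOAD_FAST m,a → push -142,27. Stack: [-142, 27]
BINARY_OP - → -142 - 27 = -169. Stack: [-169]
STORE_FAST r → r=-169. Stack: []
LOAD_FAST r → push -169. Stack: [-169]
RETURN_VALUE → return -169.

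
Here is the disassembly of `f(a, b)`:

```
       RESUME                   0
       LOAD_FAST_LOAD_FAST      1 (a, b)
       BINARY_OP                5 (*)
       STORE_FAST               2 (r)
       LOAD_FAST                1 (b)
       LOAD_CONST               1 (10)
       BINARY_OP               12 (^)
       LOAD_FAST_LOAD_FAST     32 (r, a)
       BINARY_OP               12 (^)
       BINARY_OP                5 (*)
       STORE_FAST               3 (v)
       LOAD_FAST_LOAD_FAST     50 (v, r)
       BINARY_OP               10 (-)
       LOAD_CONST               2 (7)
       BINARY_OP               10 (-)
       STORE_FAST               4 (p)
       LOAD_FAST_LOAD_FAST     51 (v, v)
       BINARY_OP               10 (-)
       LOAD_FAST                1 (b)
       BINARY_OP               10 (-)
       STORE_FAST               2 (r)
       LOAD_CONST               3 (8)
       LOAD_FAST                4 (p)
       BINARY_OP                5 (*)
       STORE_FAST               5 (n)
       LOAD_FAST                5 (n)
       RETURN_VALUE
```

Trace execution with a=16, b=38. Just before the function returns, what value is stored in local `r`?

LOAD_FAST_LOAD_FAST a,b → push 16,38. Stack: [16, 38]
BINARY_OP * → 16 * 38 = 608. Stack: [608]
STORE_FAST r → r=608. Stack: []
LOAD_FAST b → push 38. Stack: [38]
LOAD_CONST → push 10. Stack: [38, 10]
BINARY_OP ^ → 38 ^ 10 = 44. Stack: [44]
LOAD_FAST_LOAD_FAST r,a → push 608,16. Stack: [44, 608, 16]
BINARY_OP ^ → 608 ^ 16 = 624. Stack: [44, 624]
BINARY_OP * → 44 * 624 = 27456. Stack: [27456]
STORE_FAST v → v=27456. Stack: []
LOAD_FAST_LOAD_FAST v,r → push 27456,608. Stack: [27456, 608]
BINARY_OP - → 27456 - 608 = 26848. Stack: [26848]
LOAD_CONST → push 7. Stack: [26848, 7]
BINARY_OP - → 26848 - 7 = 26841. Stack: [26841]
STORE_FAST p → p=26841. Stack: []
LOAD_FAST_LOAD_FAST v,v → push 27456,27456. Stack: [27456, 27456]
BINARY_OP - → 27456 - 27456 = 0. Stack: [0]
LOAD_FAST b → push 38. Stack: [0, 38]
BINARY_OP - → 0 - 38 = -38. Stack: [-38]
STORE_FAST r → r=-38. Stack: []
LOAD_CONST → push 8. Stack: [8]
LOAD_FAST p → push 26841. Stack: [8, 26841]
BINARY_OP * → 8 * 26841 = 214728. Stack: [214728]
STORE_FAST n → n=214728. Stack: []
LOAD_FAST n → push 214728. Stack: [214728]
RETURN_VALUE → return 214728.

-38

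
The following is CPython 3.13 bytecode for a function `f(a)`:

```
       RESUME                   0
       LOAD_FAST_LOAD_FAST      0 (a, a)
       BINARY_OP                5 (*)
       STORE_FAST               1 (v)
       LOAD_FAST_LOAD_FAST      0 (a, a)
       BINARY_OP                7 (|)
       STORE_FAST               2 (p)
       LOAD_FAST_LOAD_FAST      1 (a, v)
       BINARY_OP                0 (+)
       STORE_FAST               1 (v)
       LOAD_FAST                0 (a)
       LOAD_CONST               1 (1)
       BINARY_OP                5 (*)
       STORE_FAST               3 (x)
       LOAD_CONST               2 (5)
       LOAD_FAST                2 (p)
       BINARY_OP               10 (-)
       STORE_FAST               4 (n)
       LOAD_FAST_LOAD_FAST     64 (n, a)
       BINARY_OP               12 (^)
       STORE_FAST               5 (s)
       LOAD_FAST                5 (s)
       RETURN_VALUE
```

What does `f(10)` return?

LOAD_FAST_LOAD_FAST a,a → push 10,10. Stack: [10, 10]
BINARY_OP * → 10 * 10 = 100. Stack: [100]
STORE_FAST v → v=100. Stack: []
LOAD_FAST_LOAD_FAST a,a → push 10,10. Stack: [10, 10]
BINARY_OP | → 10 | 10 = 10. Stack: [10]
STORE_FAST p → p=10. Stack: []
LOAD_FAST_LOAD_FAST a,v → push 10,100. Stack: [10, 100]
BINARY_OP + → 10 + 100 = 110. Stack: [110]
STORE_FAST v → v=110. Stack: []
LOAD_FAST a → push 10. Stack: [10]
LOAD_CONST → push 1. Stack: [10, 1]
BINARY_OP * → 10 * 1 = 10. Stack: [10]
STORE_FAST x → x=10. Stack: []
LOAD_CONST → push 5. Stack: [5]
LOAD_FAST p → push 10. Stack: [5, 10]
BINARY_OP - → 5 - 10 = -5. Stack: [-5]
STORE_FAST n → n=-5. Stack: []
LOAD_FAST_LOAD_FAST n,a → push -5,10. Stack: [-5, 10]
BINARY_OP ^ → -5 ^ 10 = -15. Stack: [-15]
STORE_FAST s → s=-15. Stack: []
LOAD_FAST s → push -15. Stack: [-15]
RETURN_VALUE → return -15.

-15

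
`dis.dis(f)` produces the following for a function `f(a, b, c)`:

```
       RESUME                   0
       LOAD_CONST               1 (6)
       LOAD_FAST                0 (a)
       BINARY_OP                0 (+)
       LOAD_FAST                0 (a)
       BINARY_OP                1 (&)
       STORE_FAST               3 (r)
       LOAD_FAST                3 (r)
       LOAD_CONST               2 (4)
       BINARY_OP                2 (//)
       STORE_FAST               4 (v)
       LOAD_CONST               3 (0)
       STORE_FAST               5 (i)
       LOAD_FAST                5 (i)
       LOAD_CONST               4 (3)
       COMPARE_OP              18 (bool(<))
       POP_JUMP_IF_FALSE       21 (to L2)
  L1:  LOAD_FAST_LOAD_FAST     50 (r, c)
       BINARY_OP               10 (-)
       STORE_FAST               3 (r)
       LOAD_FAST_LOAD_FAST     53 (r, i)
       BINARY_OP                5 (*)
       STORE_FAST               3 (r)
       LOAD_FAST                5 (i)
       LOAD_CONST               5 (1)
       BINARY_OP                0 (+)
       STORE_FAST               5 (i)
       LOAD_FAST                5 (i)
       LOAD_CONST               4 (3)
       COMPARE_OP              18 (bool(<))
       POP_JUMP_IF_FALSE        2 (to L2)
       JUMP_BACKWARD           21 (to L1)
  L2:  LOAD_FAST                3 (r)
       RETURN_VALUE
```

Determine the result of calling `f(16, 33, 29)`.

-116

LOAD_CONST → push 6. Stack: [6]
LOAD_FAST a → push 16. Stack: [6, 16]
BINARY_OP + → 6 + 16 = 22. Stack: [22]
LOAD_FAST a → push 16. Stack: [22, 16]
BINARY_OP & → 22 & 16 = 16. Stack: [16]
STORE_FAST r → r=16. Stack: []
LOAD_FAST r → push 16. Stack: [16]
LOAD_CONST → push 4. Stack: [16, 4]
BINARY_OP // → 16 // 4 = 4. Stack: [4]
STORE_FAST v → v=4. Stack: []
LOAD_CONST → push 0. Stack: [0]
STORE_FAST i → i=0. Stack: []
LOAD_FAST i → push 0. Stack: [0]
LOAD_CONST → push 3. Stack: [0, 3]
COMPARE_OP bool(<) → 0 vs 3 = True. Stack: [True]
POP_JUMP_IF_FALSE → pop True; no jump. Stack: []
LOAD_FAST_LOAD_FAST r,c → push 16,29. Stack: [16, 29]
BINARY_OP - → 16 - 29 = -13. Stack: [-13]
STORE_FAST r → r=-13. Stack: []
LOAD_FAST_LOAD_FAST r,i → push -13,0. Stack: [-13, 0]
BINARY_OP * → -13 * 0 = 0. Stack: [0]
STORE_FAST r → r=0. Stack: []
LOAD_FAST i → push 0. Stack: [0]
LOAD_CONST → push 1. Stack: [0, 1]
BINARY_OP + → 0 + 1 = 1. Stack: [1]
STORE_FAST i → i=1. Stack: []
LOAD_FAST i → push 1. Stack: [1]
LOAD_CONST → push 3. Stack: [1, 3]
COMPARE_OP bool(<) → 1 vs 3 = True. Stack: [True]
POP_JUMP_IF_FALSE → pop True; no jump. Stack: []
LOAD_FAST_LOAD_FAST r,c → push 0,29. Stack: [0, 29]
BINARY_OP - → 0 - 29 = -29. Stack: [-29]
STORE_FAST r → r=-29. Stack: []
LOAD_FAST_LOAD_FAST r,i → push -29,1. Stack: [-29, 1]
BINARY_OP * → -29 * 1 = -29. Stack: [-29]
STORE_FAST r → r=-29. Stack: []
LOAD_FAST i → push 1. Stack: [1]
LOAD_CONST → push 1. Stack: [1, 1]
BINARY_OP + → 1 + 1 = 2. Stack: [2]
STORE_FAST i → i=2. Stack: []
LOAD_FAST i → push 2. Stack: [2]
LOAD_CONST → push 3. Stack: [2, 3]
COMPARE_OP bool(<) → 2 vs 3 = True. Stack: [True]
POP_JUMP_IF_FALSE → pop True; no jump. Stack: []
LOAD_FAST_LOAD_FAST r,c → push -29,29. Stack: [-29, 29]
BINARY_OP - → -29 - 29 = -58. Stack: [-58]
STORE_FAST r → r=-58. Stack: []
LOAD_FAST_LOAD_FAST r,i → push -58,2. Stack: [-58, 2]
BINARY_OP * → -58 * 2 = -116. Stack: [-116]
STORE_FAST r → r=-116. Stack: []
LOAD_FAST i → push 2. Stack: [2]
LOAD_CONST → push 1. Stack: [2, 1]
BINARY_OP + → 2 + 1 = 3. Stack: [3]
STORE_FAST i → i=3. Stack: []
LOAD_FAST i → push 3. Stack: [3]
LOAD_CONST → push 3. Stack: [3, 3]
COMPARE_OP bool(<) → 3 vs 3 = False. Stack: [False]
POP_JUMP_IF_FALSE → pop False; jump. Stack: []
LOAD_FAST r → push -116. Stack: [-116]
RETURN_VALUE → return -116.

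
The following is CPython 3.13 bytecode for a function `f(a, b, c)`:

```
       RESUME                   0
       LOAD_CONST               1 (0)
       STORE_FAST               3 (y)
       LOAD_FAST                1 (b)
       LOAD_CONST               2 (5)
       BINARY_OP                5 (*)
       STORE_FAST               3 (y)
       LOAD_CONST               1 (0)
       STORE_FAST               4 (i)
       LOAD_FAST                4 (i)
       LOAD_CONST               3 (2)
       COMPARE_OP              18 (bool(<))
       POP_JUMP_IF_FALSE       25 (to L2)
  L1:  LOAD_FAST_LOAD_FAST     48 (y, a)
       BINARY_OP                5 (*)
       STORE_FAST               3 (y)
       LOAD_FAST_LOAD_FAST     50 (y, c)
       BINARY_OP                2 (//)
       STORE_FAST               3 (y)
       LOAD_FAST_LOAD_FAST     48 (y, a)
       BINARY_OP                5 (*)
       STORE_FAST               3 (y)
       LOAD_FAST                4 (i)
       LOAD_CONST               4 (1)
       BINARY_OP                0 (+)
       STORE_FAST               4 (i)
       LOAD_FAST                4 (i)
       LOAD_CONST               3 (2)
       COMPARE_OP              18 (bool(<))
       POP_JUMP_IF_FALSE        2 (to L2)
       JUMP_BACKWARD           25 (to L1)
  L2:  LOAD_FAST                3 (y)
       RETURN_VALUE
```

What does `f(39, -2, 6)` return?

LOAD_CONST → push 0. Stack: [0]
STORE_FAST y → y=0. Stack: []
LOAD_FAST b → push -2. Stack: [-2]
LOAD_CONST → push 5. Stack: [-2, 5]
BINARY_OP * → -2 * 5 = -10. Stack: [-10]
STORE_FAST y → y=-10. Stack: []
LOAD_CONST → push 0. Stack: [0]
STORE_FAST i → i=0. Stack: []
LOAD_FAST i → push 0. Stack: [0]
LOAD_CONST → push 2. Stack: [0, 2]
COMPARE_OP bool(<) → 0 vs 2 = True. Stack: [True]
POP_JUMP_IF_FALSE → pop True; no jump. Stack: []
LOAD_FAST_LOAD_FAST y,a → push -10,39. Stack: [-10, 39]
BINARY_OP * → -10 * 39 = -390. Stack: [-390]
STORE_FAST y → y=-390. Stack: []
LOAD_FAST_LOAD_FAST y,c → push -390,6. Stack: [-390, 6]
BINARY_OP // → -390 // 6 = -65. Stack: [-65]
STORE_FAST y → y=-65. Stack: []
LOAD_FAST_LOAD_FAST y,a → push -65,39. Stack: [-65, 39]
BINARY_OP * → -65 * 39 = -2535. Stack: [-2535]
STORE_FAST y → y=-2535. Stack: []
LOAD_FAST i → push 0. Stack: [0]
LOAD_CONST → push 1. Stack: [0, 1]
BINARY_OP + → 0 + 1 = 1. Stack: [1]
STORE_FAST i → i=1. Stack: []
LOAD_FAST i → push 1. Stack: [1]
LOAD_CONST → push 2. Stack: [1, 2]
COMPARE_OP bool(<) → 1 vs 2 = True. Stack: [True]
POP_JUMP_IF_FALSE → pop True; no jump. Stack: []
LOAD_FAST_LOAD_FAST y,a → push -2535,39. Stack: [-2535, 39]
BINARY_OP * → -2535 * 39 = -98865. Stack: [-98865]
STORE_FAST y → y=-98865. Stack: []
LOAD_FAST_LOAD_FAST y,c → push -98865,6. Stack: [-98865, 6]
BINARY_OP // → -98865 // 6 = -16478. Stack: [-16478]
STORE_FAST y → y=-16478. Stack: []
LOAD_FAST_LOAD_FAST y,a → push -16478,39. Stack: [-16478, 39]
BINARY_OP * → -16478 * 39 = -642642. Stack: [-642642]
STORE_FAST y → y=-642642. Stack: []
LOAD_FAST i → push 1. Stack: [1]
LOAD_CONST → push 1. Stack: [1, 1]
BINARY_OP + → 1 + 1 = 2. Stack: [2]
STORE_FAST i → i=2. Stack: []
LOAD_FAST i → push 2. Stack: [2]
LOAD_CONST → push 2. Stack: [2, 2]
COMPARE_OP bool(<) → 2 vs 2 = False. Stack: [False]
POP_JUMP_IF_FALSE → pop False; jump. Stack: []
LOAD_FAST y → push -642642. Stack: [-642642]
RETURN_VALUE → return -642642.

-642642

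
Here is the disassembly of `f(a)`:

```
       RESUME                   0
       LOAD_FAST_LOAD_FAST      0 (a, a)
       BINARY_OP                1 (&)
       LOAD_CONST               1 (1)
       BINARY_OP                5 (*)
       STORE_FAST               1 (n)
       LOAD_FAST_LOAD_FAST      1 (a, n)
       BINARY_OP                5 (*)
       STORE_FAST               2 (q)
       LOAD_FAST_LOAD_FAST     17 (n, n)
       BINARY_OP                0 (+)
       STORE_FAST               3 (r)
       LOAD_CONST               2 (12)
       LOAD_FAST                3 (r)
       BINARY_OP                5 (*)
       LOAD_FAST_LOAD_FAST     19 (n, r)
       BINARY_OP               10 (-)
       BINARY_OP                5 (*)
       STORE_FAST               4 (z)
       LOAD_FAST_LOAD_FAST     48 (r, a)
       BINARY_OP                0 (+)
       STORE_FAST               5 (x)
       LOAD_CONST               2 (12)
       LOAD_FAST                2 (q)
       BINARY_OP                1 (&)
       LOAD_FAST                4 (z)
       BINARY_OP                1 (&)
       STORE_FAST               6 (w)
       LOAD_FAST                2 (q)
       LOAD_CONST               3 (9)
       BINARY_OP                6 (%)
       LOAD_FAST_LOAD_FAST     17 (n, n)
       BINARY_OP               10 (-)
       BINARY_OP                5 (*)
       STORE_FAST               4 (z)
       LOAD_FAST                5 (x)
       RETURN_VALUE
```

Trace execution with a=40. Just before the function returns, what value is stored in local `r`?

LOAD_FAST_LOAD_FAST a,a → push 40,40. Stack: [40, 40]
BINARY_OP & → 40 & 40 = 40. Stack: [40]
LOAD_CONST → push 1. Stack: [40, 1]
BINARY_OP * → 40 * 1 = 40. Stack: [40]
STORE_FAST n → n=40. Stack: []
LOAD_FAST_LOAD_FAST a,n → push 40,40. Stack: [40, 40]
BINARY_OP * → 40 * 40 = 1600. Stack: [1600]
STORE_FAST q → q=1600. Stack: []
LOAD_FAST_LOAD_FAST n,n → push 40,40. Stack: [40, 40]
BINARY_OP + → 40 + 40 = 80. Stack: [80]
STORE_FAST r → r=80. Stack: []
LOAD_CONST → push 12. Stack: [12]
LOAD_FAST r → push 80. Stack: [12, 80]
BINARY_OP * → 12 * 80 = 960. Stack: [960]
LOAD_FAST_LOAD_FAST n,r → push 40,80. Stack: [960, 40, 80]
BINARY_OP - → 40 - 80 = -40. Stack: [960, -40]
BINARY_OP * → 960 * -40 = -38400. Stack: [-38400]
STORE_FAST z → z=-38400. Stack: []
LOAD_FAST_LOAD_FAST r,a → push 80,40. Stack: [80, 40]
BINARY_OP + → 80 + 40 = 120. Stack: [120]
STORE_FAST x → x=120. Stack: []
LOAD_CONST → push 12. Stack: [12]
LOAD_FAST q → push 1600. Stack: [12, 1600]
BINARY_OP & → 12 & 1600 = 0. Stack: [0]
LOAD_FAST z → push -38400. Stack: [0, -38400]
BINARY_OP & → 0 & -38400 = 0. Stack: [0]
STORE_FAST w → w=0. Stack: []
LOAD_FAST q → push 1600. Stack: [1600]
LOAD_CONST → push 9. Stack: [1600, 9]
BINARY_OP % → 1600 % 9 = 7. Stack: [7]
LOAD_FAST_LOAD_FAST n,n → push 40,40. Stack: [7, 40, 40]
BINARY_OP - → 40 - 40 = 0. Stack: [7, 0]
BINARY_OP * → 7 * 0 = 0. Stack: [0]
STORE_FAST z → z=0. Stack: []
LOAD_FAST x → push 120. Stack: [120]
RETURN_VALUE → return 120.

80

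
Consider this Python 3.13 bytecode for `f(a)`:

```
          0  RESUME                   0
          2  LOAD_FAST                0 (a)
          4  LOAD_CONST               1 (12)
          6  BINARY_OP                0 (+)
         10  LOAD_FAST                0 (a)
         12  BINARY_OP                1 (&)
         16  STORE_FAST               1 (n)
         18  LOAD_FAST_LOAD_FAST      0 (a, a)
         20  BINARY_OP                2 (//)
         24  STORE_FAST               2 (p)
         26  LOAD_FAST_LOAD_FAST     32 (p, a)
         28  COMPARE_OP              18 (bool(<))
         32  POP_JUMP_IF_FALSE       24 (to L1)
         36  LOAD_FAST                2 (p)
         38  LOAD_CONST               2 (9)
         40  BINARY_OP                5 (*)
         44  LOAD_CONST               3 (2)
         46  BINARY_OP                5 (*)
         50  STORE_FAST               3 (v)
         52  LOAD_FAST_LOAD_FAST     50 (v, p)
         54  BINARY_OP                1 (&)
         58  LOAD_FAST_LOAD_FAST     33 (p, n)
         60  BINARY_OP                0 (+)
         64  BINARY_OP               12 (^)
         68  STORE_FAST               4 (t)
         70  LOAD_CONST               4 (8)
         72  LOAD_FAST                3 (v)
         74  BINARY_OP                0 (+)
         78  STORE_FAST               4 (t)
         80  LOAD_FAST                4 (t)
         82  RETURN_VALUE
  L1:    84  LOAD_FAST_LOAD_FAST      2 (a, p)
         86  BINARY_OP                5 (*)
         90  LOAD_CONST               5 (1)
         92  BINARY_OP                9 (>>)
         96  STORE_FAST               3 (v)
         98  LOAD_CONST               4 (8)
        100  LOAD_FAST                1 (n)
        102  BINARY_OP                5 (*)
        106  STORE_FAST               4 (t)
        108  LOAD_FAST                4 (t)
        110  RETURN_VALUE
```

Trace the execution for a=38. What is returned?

26

LOAD_FAST a → push 38. Stack: [38]
LOAD_CONST → push 12. Stack: [38, 12]
BINARY_OP + → 38 + 12 = 50. Stack: [50]
LOAD_FAST a → push 38. Stack: [50, 38]
BINARY_OP & → 50 & 38 = 34. Stack: [34]
STORE_FAST n → n=34. Stack: []
LOAD_FAST_LOAD_FAST a,a → push 38,38. Stack: [38, 38]
BINARY_OP // → 38 // 38 = 1. Stack: [1]
STORE_FAST p → p=1. Stack: []
LOAD_FAST_LOAD_FAST p,a → push 1,38. Stack: [1, 38]
COMPARE_OP bool(<) → 1 vs 38 = True. Stack: [True]
POP_JUMP_IF_FALSE → pop True; no jump. Stack: []
LOAD_FAST p → push 1. Stack: [1]
LOAD_CONST → push 9. Stack: [1, 9]
BINARY_OP * → 1 * 9 = 9. Stack: [9]
LOAD_CONST → push 2. Stack: [9, 2]
BINARY_OP * → 9 * 2 = 18. Stack: [18]
STORE_FAST v → v=18. Stack: []
LOAD_FAST_LOAD_FAST v,p → push 18,1. Stack: [18, 1]
BINARY_OP & → 18 & 1 = 0. Stack: [0]
LOAD_FAST_LOAD_FAST p,n → push 1,34. Stack: [0, 1, 34]
BINARY_OP + → 1 + 34 = 35. Stack: [0, 35]
BINARY_OP ^ → 0 ^ 35 = 35. Stack: [35]
STORE_FAST t → t=35. Stack: []
LOAD_CONST → push 8. Stack: [8]
LOAD_FAST v → push 18. Stack: [8, 18]
BINARY_OP + → 8 + 18 = 26. Stack: [26]
STORE_FAST t → t=26. Stack: []
LOAD_FAST t → push 26. Stack: [26]
RETURN_VALUE → return 26.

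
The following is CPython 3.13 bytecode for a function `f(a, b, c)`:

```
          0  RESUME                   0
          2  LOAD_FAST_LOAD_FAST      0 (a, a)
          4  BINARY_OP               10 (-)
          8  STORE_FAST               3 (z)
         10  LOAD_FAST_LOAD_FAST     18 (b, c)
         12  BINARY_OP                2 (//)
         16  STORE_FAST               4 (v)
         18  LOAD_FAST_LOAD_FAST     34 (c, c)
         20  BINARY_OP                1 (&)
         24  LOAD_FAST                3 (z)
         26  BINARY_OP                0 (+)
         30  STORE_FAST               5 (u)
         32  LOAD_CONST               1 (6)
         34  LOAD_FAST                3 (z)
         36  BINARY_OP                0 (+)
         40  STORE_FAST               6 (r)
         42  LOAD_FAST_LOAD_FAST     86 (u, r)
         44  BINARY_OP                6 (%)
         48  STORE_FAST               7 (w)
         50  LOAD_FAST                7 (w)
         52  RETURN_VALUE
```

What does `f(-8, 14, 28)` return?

4

LOAD_FAST_LOAD_FAST a,a → push -8,-8. Stack: [-8, -8]
BINARY_OP - → -8 - -8 = 0. Stack: [0]
STORE_FAST z → z=0. Stack: []
LOAD_FAST_LOAD_FAST b,c → push 14,28. Stack: [14, 28]
BINARY_OP // → 14 // 28 = 0. Stack: [0]
STORE_FAST v → v=0. Stack: []
LOAD_FAST_LOAD_FAST c,c → push 28,28. Stack: [28, 28]
BINARY_OP & → 28 & 28 = 28. Stack: [28]
LOAD_FAST z → push 0. Stack: [28, 0]
BINARY_OP + → 28 + 0 = 28. Stack: [28]
STORE_FAST u → u=28. Stack: []
LOAD_CONST → push 6. Stack: [6]
LOAD_FAST z → push 0. Stack: [6, 0]
BINARY_OP + → 6 + 0 = 6. Stack: [6]
STORE_FAST r → r=6. Stack: []
LOAD_FAST_LOAD_FAST u,r → push 28,6. Stack: [28, 6]
BINARY_OP % → 28 % 6 = 4. Stack: [4]
STORE_FAST w → w=4. Stack: []
LOAD_FAST w → push 4. Stack: [4]
RETURN_VALUE → return 4.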